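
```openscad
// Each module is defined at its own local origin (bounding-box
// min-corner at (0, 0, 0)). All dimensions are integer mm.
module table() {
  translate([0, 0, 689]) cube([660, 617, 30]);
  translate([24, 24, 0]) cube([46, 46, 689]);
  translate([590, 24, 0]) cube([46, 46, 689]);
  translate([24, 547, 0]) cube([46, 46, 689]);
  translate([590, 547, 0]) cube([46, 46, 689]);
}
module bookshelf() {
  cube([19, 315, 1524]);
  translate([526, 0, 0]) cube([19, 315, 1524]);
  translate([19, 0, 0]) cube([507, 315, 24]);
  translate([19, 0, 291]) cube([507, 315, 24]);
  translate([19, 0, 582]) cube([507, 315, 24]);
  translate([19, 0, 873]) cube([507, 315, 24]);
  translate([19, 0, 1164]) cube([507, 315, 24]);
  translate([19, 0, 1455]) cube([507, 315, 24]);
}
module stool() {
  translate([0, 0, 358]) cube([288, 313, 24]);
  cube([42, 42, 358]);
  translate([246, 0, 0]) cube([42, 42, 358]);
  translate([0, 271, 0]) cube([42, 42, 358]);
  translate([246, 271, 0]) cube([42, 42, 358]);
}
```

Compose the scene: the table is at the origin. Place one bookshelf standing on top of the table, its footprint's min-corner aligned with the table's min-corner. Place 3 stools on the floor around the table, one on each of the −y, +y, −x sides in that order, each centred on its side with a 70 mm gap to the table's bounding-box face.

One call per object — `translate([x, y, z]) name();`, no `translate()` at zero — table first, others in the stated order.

table();
translate([0, 0, 719]) bookshelf();
translate([186, -383, 0]) stool();
translate([186, 687, 0]) stool();
translate([-358, 152, 0]) stool();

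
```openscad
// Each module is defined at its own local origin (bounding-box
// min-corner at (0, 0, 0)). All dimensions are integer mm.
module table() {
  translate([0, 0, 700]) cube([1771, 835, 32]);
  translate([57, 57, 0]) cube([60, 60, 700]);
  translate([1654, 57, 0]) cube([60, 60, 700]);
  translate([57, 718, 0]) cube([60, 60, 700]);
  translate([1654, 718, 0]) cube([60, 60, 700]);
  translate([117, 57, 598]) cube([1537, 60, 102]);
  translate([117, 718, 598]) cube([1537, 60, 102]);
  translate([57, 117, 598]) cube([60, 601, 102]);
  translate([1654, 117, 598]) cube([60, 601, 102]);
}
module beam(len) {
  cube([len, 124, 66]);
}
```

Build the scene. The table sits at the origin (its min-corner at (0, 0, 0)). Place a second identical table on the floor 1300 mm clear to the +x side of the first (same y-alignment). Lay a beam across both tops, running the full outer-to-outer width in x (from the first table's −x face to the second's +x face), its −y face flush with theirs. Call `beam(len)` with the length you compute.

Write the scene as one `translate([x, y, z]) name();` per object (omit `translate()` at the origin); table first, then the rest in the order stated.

table();
translate([3071, 0, 0]) table();
translate([0, 0, 732]) beam(4842);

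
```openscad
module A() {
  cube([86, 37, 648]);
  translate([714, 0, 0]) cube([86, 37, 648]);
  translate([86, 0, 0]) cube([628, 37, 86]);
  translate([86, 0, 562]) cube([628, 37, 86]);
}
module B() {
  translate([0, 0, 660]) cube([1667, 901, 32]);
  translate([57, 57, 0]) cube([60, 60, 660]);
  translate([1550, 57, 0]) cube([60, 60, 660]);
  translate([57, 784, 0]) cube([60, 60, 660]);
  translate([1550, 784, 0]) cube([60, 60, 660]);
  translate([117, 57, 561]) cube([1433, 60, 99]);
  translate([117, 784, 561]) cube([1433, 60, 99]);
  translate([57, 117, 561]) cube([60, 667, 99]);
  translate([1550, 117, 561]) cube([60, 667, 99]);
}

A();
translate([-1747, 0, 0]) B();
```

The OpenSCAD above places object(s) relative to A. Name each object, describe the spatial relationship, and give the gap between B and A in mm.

A is a picture frame. B is a table. The table is on the floor beside the picture frame on its −x side. The gap between the table and the picture frame is 80 mm.

The table's nearest face is 80 mm from the picture frame's −x face.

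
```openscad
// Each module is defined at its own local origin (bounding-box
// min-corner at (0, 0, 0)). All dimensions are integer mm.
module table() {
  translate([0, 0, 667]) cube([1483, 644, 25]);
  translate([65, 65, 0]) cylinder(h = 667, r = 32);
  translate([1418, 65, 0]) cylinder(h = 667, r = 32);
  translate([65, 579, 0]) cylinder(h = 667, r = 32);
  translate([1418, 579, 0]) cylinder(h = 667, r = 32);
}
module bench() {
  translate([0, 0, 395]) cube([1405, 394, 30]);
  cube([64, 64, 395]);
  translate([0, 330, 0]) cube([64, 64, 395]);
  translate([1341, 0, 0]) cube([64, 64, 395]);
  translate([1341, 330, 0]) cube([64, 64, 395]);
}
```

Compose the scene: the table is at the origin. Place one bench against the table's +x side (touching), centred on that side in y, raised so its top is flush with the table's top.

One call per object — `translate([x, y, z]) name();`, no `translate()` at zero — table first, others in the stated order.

table();
translate([1483, 125, 267]) bench();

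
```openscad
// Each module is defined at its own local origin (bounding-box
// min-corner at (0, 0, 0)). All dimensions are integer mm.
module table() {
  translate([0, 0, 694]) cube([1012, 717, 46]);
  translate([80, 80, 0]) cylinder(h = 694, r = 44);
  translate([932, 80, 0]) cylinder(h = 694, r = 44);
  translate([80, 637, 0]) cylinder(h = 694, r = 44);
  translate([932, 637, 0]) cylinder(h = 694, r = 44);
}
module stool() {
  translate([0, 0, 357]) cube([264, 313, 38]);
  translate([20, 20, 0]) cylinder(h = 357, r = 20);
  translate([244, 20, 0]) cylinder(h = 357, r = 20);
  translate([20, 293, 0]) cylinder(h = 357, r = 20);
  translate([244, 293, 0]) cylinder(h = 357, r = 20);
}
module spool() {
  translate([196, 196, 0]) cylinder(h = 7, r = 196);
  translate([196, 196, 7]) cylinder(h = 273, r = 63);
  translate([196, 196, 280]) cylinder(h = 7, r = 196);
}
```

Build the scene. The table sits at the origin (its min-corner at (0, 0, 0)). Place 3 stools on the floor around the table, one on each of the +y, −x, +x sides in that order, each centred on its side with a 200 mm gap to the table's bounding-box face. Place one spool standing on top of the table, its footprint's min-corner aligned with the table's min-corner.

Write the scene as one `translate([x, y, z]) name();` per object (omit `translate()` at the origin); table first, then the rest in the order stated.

table();
translate([374, 917, 0]) stool();
translate([-464, 202, 0]) stool();
translate([1212, 202, 0]) stool();
translate([0, 0, 740]) spool();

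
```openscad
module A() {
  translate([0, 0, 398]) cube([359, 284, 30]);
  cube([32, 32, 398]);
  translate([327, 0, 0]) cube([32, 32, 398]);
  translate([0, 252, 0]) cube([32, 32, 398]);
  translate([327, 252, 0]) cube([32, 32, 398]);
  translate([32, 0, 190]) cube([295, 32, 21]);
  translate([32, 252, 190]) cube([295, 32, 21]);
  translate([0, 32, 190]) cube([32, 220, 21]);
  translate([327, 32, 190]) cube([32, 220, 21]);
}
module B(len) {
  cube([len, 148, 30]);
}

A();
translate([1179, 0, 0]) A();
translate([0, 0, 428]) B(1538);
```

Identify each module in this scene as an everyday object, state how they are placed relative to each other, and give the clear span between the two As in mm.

A is a stool. B is a beam. A beam spans the tops of two stools. The clear span between the two stools is 820 mm.

Second stool starts at x = 1179; first ends at x = 359; clear span = 1179 − 359 = 820 mm.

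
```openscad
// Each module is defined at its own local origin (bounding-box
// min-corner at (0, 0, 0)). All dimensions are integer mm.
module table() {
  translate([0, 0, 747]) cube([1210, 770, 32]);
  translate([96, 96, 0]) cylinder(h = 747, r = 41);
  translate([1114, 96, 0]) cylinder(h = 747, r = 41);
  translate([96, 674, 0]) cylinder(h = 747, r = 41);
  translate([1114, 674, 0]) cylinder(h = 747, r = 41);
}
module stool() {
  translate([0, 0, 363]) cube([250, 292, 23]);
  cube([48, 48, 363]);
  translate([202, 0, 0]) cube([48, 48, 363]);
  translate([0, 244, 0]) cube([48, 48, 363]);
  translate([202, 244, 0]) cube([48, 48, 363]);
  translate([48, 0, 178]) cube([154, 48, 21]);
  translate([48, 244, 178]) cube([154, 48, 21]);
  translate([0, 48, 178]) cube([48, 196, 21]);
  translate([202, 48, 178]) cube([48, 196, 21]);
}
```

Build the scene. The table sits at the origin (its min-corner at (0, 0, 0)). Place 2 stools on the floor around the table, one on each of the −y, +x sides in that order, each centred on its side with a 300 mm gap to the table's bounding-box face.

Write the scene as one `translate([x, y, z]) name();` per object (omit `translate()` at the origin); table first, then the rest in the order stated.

table();
translate([480, -592, 0]) stool();
translate([1510, 239, 0]) stool();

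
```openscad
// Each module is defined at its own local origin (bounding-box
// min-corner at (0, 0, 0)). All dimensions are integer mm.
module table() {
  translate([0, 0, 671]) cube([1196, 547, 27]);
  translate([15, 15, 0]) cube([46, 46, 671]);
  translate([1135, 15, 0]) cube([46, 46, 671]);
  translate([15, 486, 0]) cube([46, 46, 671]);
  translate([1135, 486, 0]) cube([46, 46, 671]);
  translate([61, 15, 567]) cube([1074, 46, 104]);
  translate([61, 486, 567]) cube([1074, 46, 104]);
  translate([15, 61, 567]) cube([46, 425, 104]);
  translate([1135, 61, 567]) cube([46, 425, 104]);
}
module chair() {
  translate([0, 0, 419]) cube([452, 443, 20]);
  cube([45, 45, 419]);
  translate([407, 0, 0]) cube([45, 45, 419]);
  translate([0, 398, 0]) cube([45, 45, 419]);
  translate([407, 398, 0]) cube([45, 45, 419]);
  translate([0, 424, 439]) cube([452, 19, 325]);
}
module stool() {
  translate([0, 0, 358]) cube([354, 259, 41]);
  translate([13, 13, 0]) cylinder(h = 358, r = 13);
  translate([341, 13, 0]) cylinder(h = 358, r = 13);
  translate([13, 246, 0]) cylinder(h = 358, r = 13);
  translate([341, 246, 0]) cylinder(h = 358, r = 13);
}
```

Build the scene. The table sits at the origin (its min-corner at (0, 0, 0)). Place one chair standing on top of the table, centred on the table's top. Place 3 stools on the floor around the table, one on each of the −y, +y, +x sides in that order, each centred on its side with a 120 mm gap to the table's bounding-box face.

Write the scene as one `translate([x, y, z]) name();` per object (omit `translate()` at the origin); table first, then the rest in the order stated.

table();
translate([372, 52, 698]) chair();
translate([421, -379, 0]) stool();
translate([421, 667, 0]) stool();
translate([1316, 144, 0]) stool();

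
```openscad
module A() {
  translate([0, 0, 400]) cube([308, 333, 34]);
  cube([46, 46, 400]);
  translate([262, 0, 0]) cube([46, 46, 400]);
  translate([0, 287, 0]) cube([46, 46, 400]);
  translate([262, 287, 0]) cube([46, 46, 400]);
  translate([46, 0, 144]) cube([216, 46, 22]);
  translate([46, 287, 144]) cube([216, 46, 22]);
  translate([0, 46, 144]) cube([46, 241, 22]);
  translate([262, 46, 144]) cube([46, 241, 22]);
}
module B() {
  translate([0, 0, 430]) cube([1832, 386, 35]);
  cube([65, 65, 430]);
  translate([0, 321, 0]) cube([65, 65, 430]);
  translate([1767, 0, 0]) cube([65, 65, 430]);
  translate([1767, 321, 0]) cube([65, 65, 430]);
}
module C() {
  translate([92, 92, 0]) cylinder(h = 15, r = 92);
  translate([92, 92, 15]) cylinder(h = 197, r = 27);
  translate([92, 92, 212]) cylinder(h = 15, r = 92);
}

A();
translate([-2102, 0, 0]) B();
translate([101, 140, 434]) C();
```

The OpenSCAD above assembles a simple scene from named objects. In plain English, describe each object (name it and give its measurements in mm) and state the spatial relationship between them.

A is a simple wooden stool: a rectangular seat 308 mm (x) by 333 mm (y), 34 mm thick, top face at z = 434 mm, on four square legs, each 46×46 mm in cross-section. The legs rest on z = 0, each flush with a corner of the seat. Four stretchers, 46 mm wide and 22 mm tall, connect adjacent legs with their undersides at z = 144 mm, each running between the inner faces of the legs it joins and aligned with the legs' outer faces on the other axis.

B is a long wooden bench with a 1832 mm (x) × 386 mm (y) seat, 35 mm thick, its top surface 465 mm above the floor. Four 65 mm square legs at the seat corners, flush with the edges, run from z = 0 to the seat underside.

C is a spool: two coaxial disc flanges of radius 92 mm and thickness 15 mm, joined by a core cylinder of radius 27 mm and height 197 mm. The lower flange rests on z = 0 and the three cylinders share a vertical axis.

The bench is on the floor beside the stool on its −x side. The spool is on top of the stool.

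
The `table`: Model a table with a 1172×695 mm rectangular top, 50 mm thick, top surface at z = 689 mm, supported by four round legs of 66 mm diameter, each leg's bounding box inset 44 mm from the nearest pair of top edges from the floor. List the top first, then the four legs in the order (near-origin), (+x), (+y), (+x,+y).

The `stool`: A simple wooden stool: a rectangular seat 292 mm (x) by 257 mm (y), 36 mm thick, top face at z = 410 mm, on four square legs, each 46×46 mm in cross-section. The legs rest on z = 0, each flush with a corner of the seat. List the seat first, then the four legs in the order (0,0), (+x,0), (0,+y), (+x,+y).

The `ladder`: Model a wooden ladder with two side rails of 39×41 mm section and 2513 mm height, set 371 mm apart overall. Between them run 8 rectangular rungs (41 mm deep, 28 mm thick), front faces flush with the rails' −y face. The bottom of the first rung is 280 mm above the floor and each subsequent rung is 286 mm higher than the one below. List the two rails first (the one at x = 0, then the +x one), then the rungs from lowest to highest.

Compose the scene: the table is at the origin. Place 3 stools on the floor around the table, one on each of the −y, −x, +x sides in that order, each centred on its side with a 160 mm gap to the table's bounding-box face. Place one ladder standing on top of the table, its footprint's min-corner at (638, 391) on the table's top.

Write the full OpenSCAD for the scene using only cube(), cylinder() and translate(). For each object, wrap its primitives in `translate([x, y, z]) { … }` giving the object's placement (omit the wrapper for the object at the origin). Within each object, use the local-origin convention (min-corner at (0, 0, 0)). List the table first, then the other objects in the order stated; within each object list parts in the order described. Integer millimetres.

translate([0, 0, 639]) cube([1172, 695, 50]);
translate([77, 77, 0]) cylinder(h = 639, r = 33);
translate([1095, 77, 0]) cylinder(h = 639, r = 33);
translate([77, 618, 0]) cylinder(h = 639, r = 33);
translate([1095, 618, 0]) cylinder(h = 639, r = 33);
translate([440, -417, 0]) {
  translate([0, 0, 374]) cube([292, 257, 36]);
  cube([46, 46, 374]);
  translate([246, 0, 0]) cube([46, 46, 374]);
  translate([0, 211, 0]) cube([46, 46, 374]);
  translate([246, 211, 0]) cube([46, 46, 374]);
}
translate([-452, 219, 0]) {
  translate([0, 0, 374]) cube([292, 257, 36]);
  cube([46, 46, 374]);
  translate([246, 0, 0]) cube([46, 46, 374]);
  translate([0, 211, 0]) cube([46, 46, 374]);
  translate([246, 211, 0]) cube([46, 46, 374]);
}
translate([1332, 219, 0]) {
  translate([0, 0, 374]) cube([292, 257, 36]);
  cube([46, 46, 374]);
  translate([246, 0, 0]) cube([46, 46, 374]);
  translate([0, 211, 0]) cube([46, 46, 374]);
  translate([246, 211, 0]) cube([46, 46, 374]);
}
translate([638, 391, 689]) {
  cube([39, 41, 2513]);
  translate([332, 0, 0]) cube([39, 41, 2513]);
  translate([39, 0, 280]) cube([293, 41, 28]);
  translate([39, 0, 566]) cube([293, 41, 28]);
  translate([39, 0, 852]) cube([293, 41, 28]);
  translate([39, 0, 1138]) cube([293, 41, 28]);
  translate([39, 0, 1424]) cube([293, 41, 28]);
  translate([39, 0, 1710]) cube([293, 41, 28]);
  translate([39, 0, 1996]) cube([293, 41, 28]);
  translate([39, 0, 2282]) cube([293, 41, 28]);
}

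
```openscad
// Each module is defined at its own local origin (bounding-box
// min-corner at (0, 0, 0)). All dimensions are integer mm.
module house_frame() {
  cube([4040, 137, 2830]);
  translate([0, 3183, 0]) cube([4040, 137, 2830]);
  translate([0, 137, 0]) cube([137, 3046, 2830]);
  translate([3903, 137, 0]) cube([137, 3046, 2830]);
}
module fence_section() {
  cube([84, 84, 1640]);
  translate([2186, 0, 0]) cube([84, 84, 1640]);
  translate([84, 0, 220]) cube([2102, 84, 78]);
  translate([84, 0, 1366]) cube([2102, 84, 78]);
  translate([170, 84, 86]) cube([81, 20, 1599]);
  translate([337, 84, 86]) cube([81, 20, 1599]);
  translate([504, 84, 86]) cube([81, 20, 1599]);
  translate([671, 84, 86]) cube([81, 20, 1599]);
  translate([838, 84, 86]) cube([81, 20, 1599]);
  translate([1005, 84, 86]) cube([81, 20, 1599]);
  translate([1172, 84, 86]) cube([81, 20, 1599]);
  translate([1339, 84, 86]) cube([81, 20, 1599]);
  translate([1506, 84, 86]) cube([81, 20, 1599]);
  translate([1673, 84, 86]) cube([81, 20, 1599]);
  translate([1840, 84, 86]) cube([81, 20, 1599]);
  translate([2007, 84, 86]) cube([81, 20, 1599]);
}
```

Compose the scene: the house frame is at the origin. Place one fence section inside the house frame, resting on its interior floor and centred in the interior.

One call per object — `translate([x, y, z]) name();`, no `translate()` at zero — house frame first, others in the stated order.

house_frame();
translate([885, 1608, 0]) fence_section();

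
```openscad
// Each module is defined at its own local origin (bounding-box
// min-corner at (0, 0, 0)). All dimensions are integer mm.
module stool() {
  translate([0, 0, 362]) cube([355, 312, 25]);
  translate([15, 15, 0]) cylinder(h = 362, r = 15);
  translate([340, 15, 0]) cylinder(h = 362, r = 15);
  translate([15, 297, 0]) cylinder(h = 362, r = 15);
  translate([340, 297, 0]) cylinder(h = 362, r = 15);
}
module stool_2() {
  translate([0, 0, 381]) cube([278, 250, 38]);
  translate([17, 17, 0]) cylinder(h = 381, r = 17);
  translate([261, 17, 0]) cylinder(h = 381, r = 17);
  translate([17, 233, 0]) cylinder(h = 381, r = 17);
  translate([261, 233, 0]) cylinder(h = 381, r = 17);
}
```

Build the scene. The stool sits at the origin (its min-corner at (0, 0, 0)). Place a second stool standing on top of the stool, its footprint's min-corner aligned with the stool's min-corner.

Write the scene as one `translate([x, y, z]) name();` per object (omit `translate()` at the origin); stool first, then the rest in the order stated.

stool();
translate([0, 0, 387]) stool_2();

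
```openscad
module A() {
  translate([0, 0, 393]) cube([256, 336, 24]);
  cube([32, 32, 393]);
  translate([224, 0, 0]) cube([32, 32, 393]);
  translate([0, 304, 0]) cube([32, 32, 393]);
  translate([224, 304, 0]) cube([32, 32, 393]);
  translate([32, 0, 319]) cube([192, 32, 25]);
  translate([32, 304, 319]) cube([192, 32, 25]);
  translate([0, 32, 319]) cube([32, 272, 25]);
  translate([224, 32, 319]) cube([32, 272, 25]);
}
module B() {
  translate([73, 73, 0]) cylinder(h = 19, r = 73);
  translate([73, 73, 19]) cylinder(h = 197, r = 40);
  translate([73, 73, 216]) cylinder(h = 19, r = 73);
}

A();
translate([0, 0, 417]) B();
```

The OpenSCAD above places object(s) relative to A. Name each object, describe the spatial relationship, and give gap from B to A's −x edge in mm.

A is a stool. B is a spool. The spool is on top of the stool. The gap from the spool to the stool's −x edge is 0 mm.

The spool's min-x is at 0; the stool's min-x is 0; gap = 0 mm.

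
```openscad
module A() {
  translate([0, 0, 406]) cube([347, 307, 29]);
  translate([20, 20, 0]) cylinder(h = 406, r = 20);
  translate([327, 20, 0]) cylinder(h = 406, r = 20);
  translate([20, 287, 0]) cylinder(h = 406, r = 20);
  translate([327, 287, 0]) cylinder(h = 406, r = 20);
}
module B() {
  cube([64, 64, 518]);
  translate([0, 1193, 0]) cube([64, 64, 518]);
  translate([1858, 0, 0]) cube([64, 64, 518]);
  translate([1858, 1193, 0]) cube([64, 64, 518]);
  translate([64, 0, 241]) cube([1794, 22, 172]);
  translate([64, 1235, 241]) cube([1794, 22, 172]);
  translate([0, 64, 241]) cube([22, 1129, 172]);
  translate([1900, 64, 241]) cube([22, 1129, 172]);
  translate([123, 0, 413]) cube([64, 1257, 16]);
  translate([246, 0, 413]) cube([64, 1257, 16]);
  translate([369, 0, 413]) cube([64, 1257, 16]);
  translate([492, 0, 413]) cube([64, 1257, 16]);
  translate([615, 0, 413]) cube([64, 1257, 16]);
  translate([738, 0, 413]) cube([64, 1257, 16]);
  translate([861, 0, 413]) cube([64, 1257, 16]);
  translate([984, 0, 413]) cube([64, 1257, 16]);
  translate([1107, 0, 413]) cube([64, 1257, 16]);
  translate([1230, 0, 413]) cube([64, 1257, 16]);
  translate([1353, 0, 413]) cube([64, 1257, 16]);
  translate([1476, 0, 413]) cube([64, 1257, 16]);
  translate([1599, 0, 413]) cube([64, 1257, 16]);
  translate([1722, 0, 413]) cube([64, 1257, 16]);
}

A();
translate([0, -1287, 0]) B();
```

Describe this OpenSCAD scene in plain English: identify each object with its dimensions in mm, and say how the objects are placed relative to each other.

A is a simple wooden stool: a rectangular seat 347 mm (x) by 307 mm (y), 29 mm thick, top face at z = 435 mm, on four round legs, each 40 mm in diameter. The legs rest on z = 0, each leg's axis is inset half a diameter from the nearest pair of seat edges (so the leg's bounding box is flush with the corner).

B is a bed frame 1922 mm long (x) by 1257 mm wide (y). Four 64×64 mm corner posts, 518 mm tall, at the corners of the footprint. Four rails of 22 mm thickness and 172 mm height run between adjacent posts with their undersides at z = 241 mm, their outer faces flush with the outside of the frame (the two x-running rails run between the posts' inner faces; the two y-running rails run between the posts' inner faces). 14 slats, each 64 mm wide (x) and 16 mm thick, lie across the top of the two x-running rails, running the full 1257 mm width of the frame in y; the slats are evenly spaced along x between the inner faces of the end posts with equal gaps (rounded down to the nearest mm) at the −x end and between each pair — any rounding remainder accumulates at the +x end.

The bed frame is on the floor beside the stool on its −y side.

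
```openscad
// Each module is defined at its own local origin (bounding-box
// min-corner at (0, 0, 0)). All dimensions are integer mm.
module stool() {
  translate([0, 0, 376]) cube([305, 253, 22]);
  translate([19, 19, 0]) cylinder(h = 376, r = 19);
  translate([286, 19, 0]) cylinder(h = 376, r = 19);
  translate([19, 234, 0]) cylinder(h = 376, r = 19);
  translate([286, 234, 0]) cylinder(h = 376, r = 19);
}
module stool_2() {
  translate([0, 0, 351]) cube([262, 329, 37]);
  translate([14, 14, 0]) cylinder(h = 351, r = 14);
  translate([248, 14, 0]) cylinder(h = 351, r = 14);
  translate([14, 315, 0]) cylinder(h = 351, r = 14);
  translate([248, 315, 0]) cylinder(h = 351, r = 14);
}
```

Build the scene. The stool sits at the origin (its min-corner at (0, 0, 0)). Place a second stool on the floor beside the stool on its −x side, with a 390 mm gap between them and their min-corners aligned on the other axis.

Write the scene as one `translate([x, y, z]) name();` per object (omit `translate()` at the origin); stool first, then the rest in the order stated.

stool();
translate([-652, 0, 0]) stool_2();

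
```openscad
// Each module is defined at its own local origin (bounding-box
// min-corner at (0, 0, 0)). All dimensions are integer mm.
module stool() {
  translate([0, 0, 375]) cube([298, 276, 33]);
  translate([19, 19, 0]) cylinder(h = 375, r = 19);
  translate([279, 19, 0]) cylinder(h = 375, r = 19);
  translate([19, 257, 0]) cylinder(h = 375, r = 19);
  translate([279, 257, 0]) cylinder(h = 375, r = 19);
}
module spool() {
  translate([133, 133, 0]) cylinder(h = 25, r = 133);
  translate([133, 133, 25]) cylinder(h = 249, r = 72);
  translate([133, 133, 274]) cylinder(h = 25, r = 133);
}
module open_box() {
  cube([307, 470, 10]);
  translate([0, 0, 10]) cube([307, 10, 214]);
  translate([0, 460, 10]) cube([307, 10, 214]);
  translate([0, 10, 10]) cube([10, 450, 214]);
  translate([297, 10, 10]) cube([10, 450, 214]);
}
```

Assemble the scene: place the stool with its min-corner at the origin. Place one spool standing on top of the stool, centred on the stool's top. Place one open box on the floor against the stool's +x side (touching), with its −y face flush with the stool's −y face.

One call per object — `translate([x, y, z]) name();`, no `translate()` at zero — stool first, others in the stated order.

stool();
translate([16, 5, 408]) spool();
translate([298, 0, 0]) open_box();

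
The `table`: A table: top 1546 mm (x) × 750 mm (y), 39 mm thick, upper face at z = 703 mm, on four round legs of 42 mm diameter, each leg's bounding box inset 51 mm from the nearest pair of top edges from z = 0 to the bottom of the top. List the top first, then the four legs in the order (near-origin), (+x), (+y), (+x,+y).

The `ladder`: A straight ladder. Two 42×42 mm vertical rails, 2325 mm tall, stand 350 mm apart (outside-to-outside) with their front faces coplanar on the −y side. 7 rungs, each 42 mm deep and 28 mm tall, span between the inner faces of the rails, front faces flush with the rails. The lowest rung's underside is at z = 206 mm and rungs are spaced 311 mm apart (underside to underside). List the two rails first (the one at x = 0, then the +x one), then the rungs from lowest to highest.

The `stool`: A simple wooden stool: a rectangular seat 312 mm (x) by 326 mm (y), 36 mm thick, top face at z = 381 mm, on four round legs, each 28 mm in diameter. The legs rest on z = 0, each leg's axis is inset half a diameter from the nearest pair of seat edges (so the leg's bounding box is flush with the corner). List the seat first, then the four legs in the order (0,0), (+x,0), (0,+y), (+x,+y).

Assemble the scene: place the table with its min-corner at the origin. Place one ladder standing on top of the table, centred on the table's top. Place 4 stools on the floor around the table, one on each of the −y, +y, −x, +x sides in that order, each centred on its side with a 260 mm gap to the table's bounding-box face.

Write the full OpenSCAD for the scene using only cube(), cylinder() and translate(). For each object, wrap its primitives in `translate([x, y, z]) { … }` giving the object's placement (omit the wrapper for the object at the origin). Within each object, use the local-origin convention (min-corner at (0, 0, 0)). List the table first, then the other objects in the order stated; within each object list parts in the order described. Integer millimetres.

translate([0, 0, 664]) cube([1546, 750, 39]);
translate([72, 72, 0]) cylinder(h = 664, r = 21);
translate([1474, 72, 0]) cylinder(h = 664, r = 21);
translate([72, 678, 0]) cylinder(h = 664, r = 21);
translate([1474, 678, 0]) cylinder(h = 664, r = 21);
translate([598, 354, 703]) {
  cube([42, 42, 2325]);
  translate([308, 0, 0]) cube([42, 42, 2325]);
  translate([42, 0, 206]) cube([266, 42, 28]);
  translate([42, 0, 517]) cube([266, 42, 28]);
  translate([42, 0, 828]) cube([266, 42, 28]);
  translate([42, 0, 1139]) cube([266, 42, 28]);
  translate([42, 0, 1450]) cube([266, 42, 28]);
  translate([42, 0, 1761]) cube([266, 42, 28]);
  translate([42, 0, 2072]) cube([266, 42, 28]);
}
translate([617, -586, 0]) {
  translate([0, 0, 345]) cube([312, 326, 36]);
  translate([14, 14, 0]) cylinder(h = 345, r = 14);
  translate([298, 14, 0]) cylinder(h = 345, r = 14);
  translate([14, 312, 0]) cylinder(h = 345, r = 14);
  translate([298, 312, 0]) cylinder(h = 345, r = 14);
}
translate([617, 1010, 0]) {
  translate([0, 0, 345]) cube([312, 326, 36]);
  translate([14, 14, 0]) cylinder(h = 345, r = 14);
  translate([298, 14, 0]) cylinder(h = 345, r = 14);
  translate([14, 312, 0]) cylinder(h = 345, r = 14);
  translate([298, 312, 0]) cylinder(h = 345, r = 14);
}
translate([-572, 212, 0]) {
  translate([0, 0, 345]) cube([312, 326, 36]);
  translate([14, 14, 0]) cylinder(h = 345, r = 14);
  translate([298, 14, 0]) cylinder(h = 345, r = 14);
  translate([14, 312, 0]) cylinder(h = 345, r = 14);
  translate([298, 312, 0]) cylinder(h = 345, r = 14);
}
translate([1806, 212, 0]) {
  translate([0, 0, 345]) cube([312, 326, 36]);
  translate([14, 14, 0]) cylinder(h = 345, r = 14);
  translate([298, 14, 0]) cylinder(h = 345, r = 14);
  translate([14, 312, 0]) cylinder(h = 345, r = 14);
  translate([298, 312, 0]) cylinder(h = 345, r = 14);
}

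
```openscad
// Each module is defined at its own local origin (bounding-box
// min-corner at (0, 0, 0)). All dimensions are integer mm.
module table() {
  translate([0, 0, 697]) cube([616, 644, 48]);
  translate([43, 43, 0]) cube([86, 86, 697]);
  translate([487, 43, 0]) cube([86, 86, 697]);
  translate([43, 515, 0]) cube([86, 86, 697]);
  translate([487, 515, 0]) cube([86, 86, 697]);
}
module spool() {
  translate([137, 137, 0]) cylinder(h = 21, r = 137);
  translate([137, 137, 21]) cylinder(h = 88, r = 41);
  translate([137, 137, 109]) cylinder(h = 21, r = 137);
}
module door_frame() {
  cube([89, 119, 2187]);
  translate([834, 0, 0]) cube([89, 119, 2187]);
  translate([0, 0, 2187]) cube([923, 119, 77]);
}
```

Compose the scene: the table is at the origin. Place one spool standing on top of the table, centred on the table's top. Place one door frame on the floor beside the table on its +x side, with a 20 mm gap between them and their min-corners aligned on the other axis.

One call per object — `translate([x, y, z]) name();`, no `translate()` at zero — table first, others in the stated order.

table();
translate([171, 185, 745]) spool();
translate([636, 0, 0]) door_frame();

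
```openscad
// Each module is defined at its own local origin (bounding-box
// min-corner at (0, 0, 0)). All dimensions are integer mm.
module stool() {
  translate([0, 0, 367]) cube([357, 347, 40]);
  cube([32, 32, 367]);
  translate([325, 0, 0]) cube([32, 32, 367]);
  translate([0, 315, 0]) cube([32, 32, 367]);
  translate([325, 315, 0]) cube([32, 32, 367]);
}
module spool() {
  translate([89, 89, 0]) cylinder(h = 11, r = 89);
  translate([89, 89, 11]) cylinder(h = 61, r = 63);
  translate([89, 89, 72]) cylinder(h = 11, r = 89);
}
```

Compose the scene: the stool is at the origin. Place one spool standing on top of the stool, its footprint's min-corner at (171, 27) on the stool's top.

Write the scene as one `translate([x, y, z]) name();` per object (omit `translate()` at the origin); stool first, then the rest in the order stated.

stool();
translate([171, 27, 407]) spool();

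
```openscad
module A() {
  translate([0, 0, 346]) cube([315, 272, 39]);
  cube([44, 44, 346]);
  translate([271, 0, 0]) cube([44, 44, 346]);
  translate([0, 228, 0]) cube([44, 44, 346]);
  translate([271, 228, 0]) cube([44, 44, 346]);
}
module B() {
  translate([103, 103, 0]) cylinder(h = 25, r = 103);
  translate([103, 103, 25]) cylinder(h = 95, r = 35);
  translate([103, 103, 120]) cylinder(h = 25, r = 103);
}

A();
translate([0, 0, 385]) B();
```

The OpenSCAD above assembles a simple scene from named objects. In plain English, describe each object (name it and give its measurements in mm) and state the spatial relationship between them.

A is a simple wooden stool: a rectangular seat 315 mm (x) by 272 mm (y), 39 mm thick, top face at z = 385 mm, on four square legs, each 44×44 mm in cross-section. The legs rest on z = 0, each flush with a corner of the seat.

B is a spool: two coaxial disc flanges of radius 103 mm and thickness 25 mm, joined by a core cylinder of radius 35 mm and height 95 mm. The lower flange rests on z = 0 and the three cylinders share a vertical axis.

The spool is on top of the stool.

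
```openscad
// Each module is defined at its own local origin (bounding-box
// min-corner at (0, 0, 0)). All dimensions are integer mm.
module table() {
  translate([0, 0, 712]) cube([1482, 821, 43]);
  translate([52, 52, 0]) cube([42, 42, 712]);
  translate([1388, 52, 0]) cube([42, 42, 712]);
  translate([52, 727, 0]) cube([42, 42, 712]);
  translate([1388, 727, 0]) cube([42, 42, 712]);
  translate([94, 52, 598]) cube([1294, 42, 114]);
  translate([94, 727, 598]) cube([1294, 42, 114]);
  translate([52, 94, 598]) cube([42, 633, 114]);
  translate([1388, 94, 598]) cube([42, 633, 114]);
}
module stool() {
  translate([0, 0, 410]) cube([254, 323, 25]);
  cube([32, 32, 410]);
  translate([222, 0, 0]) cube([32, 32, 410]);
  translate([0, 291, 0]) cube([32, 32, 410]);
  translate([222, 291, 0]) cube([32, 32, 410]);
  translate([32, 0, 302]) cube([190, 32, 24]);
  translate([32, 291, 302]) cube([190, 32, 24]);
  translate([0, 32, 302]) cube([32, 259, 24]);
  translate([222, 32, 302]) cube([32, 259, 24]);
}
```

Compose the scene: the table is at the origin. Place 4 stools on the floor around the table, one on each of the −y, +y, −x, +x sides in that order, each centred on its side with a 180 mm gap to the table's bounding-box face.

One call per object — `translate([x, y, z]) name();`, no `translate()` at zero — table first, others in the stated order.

table();
translate([614, -503, 0]) stool();
translate([614, 1001, 0]) stool();
translate([-434, 249, 0]) stool();
translate([1662, 249, 0]) stool();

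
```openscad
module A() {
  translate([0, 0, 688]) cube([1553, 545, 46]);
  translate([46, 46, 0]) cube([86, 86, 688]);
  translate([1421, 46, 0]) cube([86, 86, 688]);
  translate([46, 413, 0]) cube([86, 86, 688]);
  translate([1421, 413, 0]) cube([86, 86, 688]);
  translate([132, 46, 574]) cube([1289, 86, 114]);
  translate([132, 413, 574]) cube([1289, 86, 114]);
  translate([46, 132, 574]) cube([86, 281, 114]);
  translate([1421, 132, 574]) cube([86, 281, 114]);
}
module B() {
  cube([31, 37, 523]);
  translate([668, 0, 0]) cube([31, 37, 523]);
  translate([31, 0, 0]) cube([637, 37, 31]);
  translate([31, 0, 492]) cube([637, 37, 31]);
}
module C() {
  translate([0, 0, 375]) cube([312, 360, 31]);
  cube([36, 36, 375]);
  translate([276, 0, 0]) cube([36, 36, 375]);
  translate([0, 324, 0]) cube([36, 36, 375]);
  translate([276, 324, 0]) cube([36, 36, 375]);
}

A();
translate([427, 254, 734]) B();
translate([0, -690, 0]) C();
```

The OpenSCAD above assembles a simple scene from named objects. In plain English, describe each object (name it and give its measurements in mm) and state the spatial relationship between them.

A is a table with a 1553×545 mm rectangular top, 46 mm thick, top surface at z = 734 mm, supported by four 86×86 mm square legs, each inset 46 mm from the nearest pair of top edges, running from the floor. Four apron rails, 86 mm thick and 114 mm tall, run between adjacent legs with their top edges flush with the underside of the top and their outer faces flush with the legs' outer faces.

B is a picture frame with a 637×461 mm rectangular opening (x by z) and a uniform 31 mm border on every side. Frame depth is 37 mm along y. It is built from two vertical stiles running the full outside height and two horizontal rails spanning the gap between the stiles.

C is a simple wooden stool: a rectangular seat 312 mm (x) by 360 mm (y), 31 mm thick, top face at z = 406 mm, on four square legs, each 36×36 mm in cross-section. The legs rest on z = 0, each flush with a corner of the seat.

The picture frame is on top of the table, centred. The stool is on the floor beside the table on its −y side.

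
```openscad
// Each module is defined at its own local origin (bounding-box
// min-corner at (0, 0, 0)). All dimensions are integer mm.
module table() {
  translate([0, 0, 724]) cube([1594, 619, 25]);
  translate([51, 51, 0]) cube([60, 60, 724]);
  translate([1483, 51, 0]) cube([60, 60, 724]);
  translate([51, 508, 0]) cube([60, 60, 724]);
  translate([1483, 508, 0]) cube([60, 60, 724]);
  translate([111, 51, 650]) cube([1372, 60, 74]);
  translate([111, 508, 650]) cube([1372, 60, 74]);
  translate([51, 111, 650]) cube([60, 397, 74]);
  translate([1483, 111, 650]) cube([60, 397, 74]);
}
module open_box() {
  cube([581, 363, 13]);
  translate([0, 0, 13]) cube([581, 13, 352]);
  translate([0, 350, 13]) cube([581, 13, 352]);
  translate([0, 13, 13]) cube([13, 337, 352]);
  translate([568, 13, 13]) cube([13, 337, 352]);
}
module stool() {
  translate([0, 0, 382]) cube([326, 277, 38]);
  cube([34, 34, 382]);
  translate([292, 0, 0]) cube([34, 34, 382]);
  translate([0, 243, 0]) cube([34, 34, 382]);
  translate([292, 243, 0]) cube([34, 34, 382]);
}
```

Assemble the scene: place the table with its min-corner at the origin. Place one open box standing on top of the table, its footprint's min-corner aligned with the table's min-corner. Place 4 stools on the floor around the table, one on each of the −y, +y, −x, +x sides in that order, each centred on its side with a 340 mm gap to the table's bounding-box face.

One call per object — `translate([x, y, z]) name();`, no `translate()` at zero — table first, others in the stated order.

table();
translate([0, 0, 749]) open_box();
translate([634, -617, 0]) stool();
translate([634, 959, 0]) stool();
translate([-666, 171, 0]) stool();
translate([1934, 171, 0]) stool();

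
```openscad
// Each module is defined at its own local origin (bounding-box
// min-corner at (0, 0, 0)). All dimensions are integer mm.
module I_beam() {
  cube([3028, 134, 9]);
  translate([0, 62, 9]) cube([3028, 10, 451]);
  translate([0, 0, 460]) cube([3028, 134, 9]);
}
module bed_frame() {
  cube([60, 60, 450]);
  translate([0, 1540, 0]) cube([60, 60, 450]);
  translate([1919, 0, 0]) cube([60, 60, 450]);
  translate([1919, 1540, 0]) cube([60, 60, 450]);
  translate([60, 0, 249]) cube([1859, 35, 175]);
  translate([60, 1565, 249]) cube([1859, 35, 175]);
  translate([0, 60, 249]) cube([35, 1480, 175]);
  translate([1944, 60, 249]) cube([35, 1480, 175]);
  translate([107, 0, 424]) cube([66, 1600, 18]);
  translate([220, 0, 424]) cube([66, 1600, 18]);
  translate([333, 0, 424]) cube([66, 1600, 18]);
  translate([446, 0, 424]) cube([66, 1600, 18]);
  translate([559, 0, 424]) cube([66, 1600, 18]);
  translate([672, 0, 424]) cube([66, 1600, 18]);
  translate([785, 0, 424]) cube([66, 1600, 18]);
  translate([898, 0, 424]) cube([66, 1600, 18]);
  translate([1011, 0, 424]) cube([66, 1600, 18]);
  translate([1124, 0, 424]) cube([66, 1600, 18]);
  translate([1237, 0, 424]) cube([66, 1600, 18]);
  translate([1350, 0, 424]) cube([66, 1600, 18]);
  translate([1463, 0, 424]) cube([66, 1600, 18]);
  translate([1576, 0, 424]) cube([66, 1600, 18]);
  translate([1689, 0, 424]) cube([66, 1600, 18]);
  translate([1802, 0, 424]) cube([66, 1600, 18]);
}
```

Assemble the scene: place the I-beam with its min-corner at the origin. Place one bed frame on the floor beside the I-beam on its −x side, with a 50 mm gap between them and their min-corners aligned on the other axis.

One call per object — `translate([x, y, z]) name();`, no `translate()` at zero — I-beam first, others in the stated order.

I_beam();
translate([-2029, 0, 0]) bed_frame();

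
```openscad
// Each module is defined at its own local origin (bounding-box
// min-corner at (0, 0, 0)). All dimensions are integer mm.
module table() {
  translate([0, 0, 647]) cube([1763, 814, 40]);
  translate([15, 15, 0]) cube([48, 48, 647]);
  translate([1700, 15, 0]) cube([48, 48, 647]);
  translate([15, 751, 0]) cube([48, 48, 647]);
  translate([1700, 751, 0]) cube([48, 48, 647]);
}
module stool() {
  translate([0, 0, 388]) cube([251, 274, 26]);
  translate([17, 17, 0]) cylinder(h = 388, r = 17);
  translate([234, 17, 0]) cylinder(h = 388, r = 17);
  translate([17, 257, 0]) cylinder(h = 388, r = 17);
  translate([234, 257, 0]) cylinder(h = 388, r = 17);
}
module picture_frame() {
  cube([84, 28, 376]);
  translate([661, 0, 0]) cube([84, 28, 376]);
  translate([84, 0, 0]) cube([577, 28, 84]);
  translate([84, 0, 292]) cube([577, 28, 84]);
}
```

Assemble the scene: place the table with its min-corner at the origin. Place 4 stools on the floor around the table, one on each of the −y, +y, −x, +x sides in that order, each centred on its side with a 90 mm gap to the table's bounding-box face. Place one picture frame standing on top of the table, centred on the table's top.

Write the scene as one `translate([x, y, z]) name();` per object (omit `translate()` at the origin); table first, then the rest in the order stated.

table();
translate([756, -364, 0]) stool();
translate([756, 904, 0]) stool();
translate([-341, 270, 0]) stool();
translate([1853, 270, 0]) stool();
translate([509, 393, 687]) picture_frame();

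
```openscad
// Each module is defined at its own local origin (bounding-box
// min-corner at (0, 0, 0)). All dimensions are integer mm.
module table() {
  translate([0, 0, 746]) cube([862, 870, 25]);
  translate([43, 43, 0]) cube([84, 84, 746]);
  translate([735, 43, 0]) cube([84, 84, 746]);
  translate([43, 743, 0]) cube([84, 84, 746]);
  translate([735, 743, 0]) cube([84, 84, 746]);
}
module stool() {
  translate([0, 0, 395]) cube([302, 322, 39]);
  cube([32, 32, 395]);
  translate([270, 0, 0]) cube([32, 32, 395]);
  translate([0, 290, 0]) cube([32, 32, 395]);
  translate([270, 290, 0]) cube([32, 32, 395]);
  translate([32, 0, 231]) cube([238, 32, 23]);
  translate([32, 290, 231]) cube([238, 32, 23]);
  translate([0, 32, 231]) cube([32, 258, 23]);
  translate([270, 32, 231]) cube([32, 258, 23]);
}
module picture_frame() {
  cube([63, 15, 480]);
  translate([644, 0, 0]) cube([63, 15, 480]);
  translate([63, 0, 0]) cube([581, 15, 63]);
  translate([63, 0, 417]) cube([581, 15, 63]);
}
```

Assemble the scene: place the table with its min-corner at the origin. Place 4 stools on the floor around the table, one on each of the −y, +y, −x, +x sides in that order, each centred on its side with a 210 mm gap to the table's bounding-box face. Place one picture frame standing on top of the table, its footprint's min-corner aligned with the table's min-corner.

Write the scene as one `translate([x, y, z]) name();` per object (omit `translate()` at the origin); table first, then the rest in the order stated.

table();
translate([280, -532, 0]) stool();
translate([280, 1080, 0]) stool();
translate([-512, 274, 0]) stool();
translate([1072, 274, 0]) stool();
translate([0, 0, 771]) picture_frame();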